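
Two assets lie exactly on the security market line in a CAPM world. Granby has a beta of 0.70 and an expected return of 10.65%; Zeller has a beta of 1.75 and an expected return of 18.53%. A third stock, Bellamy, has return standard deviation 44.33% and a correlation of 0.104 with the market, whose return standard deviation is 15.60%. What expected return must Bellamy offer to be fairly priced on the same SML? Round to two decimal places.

7.61%

MRP = (18.53% − 10.65%) / (1.75 − 0.70) = 7.5048%
R_f = 10.65% − 0.70 × 7.5048% = 5.3966%
β_Bellamy = ρ·σ_i/σ_m = 0.104 × 44.33 / 15.60 = 0.2955
E(R_Bellamy) = R_f + β × MRP = 5.3966% + 0.2955 × 7.5048% = 7.61%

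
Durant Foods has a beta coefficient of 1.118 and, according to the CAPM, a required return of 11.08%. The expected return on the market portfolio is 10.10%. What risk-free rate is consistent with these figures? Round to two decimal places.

E(R) = R_f + β(E(R_m) − R_f) = R_f(1 − β) + β·E(R_m)
11.08% = R_f × (1 − 1.118) + 1.118 × 10.10%
11.08% = R_f × -0.118 + 11.29180%
R_f = (11.08% − 11.29180%) / -0.118 = 1.79%

1.79%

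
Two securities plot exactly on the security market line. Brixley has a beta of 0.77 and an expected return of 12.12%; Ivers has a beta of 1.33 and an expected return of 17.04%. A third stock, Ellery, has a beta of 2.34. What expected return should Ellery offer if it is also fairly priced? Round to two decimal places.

MRP (SML slope) = (17.04% − 12.12%) / (1.33 − 0.77) = 4.92% / 0.56 = 8.7857%
R_f (intercept) = 12.12% − 0.77 × 8.7857% = 5.3550%
E(R_Ellery) = R_f + β × MRP = 5.3550% + 2.34 × 8.7857% = 25.91%

25.91%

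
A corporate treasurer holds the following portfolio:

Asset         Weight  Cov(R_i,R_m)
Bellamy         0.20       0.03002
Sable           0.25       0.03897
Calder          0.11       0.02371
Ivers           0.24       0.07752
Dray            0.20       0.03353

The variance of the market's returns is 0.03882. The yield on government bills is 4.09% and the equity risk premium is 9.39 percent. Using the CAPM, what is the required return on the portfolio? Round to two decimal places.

β_Bellamy = 0.03002 / 0.03882 = 0.7733
β_Sable = 0.03897 / 0.03882 = 1.0039
β_Calder = 0.02371 / 0.03882 = 0.6108
β_Ivers = 0.07752 / 0.03882 = 1.9969
β_Dray = 0.03353 / 0.03882 = 0.8637
β_P = Σ w_i β_i = 0.20×0.7733 + 0.25×1.0039 + 0.11×0.6108 + 0.24×1.9969 + 0.20×0.8637 = 1.1248
E(R_P) = R_f + β_P × MRP = 4.09% + 1.1248 × 9.39% = 14.65%

14.65%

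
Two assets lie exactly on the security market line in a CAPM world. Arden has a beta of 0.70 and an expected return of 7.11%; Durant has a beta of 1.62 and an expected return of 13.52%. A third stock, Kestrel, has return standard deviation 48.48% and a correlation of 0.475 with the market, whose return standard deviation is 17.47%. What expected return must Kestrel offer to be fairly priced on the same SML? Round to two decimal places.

MRP = (13.52% − 7.11%) / (1.62 − 0.70) = 6.9674%
R_f = 7.11% − 0.70 × 6.9674% = 2.2328%
β_Kestrel = ρ·σ_i/σ_m = 0.475 × 48.48 / 17.47 = 1.3181
E(R_Kestrel) = R_f + β × MRP = 2.2328% + 1.3181 × 6.9674% = 11.42%

11.42%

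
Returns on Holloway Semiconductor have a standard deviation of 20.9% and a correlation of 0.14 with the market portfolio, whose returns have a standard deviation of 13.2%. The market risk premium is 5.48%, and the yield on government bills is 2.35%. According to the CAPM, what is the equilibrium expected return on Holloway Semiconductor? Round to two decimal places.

3.56%

β = ρ × σ_i / σ_m = 0.14 × 20.9% / 13.2% = 0.2217
E(R) = 2.35% + 0.2217 × 5.48% = 3.56%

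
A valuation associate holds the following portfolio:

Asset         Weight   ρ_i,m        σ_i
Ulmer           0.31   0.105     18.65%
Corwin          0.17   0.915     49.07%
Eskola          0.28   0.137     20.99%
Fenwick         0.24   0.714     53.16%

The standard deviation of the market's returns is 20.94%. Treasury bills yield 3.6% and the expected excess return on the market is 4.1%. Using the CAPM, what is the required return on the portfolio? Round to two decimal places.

7.15%

β_Ulmer = 0.105 × 18.65% / 20.94% = 0.0935
β_Corwin = 0.915 × 49.07% / 20.94% = 2.1442
β_Eskola = 0.137 × 20.99% / 20.94% = 0.1373
β_Fenwick = 0.714 × 53.16% / 20.94% = 1.8126
β_P = Σ w_i β_i = 0.31×0.0935 + 0.17×2.1442 + 0.28×0.1373 + 0.24×1.8126 = 0.8670
E(R_P) = R_f + β_P × MRP = 3.6% + 0.8670 × 4.1% = 7.15%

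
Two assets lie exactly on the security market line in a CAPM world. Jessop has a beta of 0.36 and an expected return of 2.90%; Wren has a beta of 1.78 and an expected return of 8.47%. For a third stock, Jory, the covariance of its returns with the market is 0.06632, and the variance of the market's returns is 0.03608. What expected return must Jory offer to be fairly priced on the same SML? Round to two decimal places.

8.70%

MRP = (8.47% − 2.90%) / (1.78 − 0.36) = 3.9225%
R_f = 2.90% − 0.36 × 3.9225% = 1.4879%
β_Jory = Cov / Var(R_m) = 0.06632 / 0.03608 = 1.8381
E(R_Jory) = R_f + β × MRP = 1.4879% + 1.8381 × 3.9225% = 8.70%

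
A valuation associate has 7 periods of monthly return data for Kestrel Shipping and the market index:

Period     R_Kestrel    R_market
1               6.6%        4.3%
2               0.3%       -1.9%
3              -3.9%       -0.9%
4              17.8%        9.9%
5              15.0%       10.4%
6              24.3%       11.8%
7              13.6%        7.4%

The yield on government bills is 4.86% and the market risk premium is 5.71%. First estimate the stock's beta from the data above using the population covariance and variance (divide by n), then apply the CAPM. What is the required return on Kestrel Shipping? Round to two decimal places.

14.82%

Mean R_i = (6.6 + 0.3 − 3.9 + 17.8 + 15.0 + 24.3 + 13.6) / 7 = 10.5286%
Mean R_m = (4.3 − 1.9 − 0.9 + 9.9 + 10.4 + 11.8 + 7.4) / 7 = 5.8571%
Σ(R_i − R̄_i)(R_m − R̄_m) = 319.2486  ⇒  Cov = 319.2486 / 7 = 45.6069
Σ(R_m − R̄_m)² = 182.9371  ⇒  Var(R_m) = 182.9371 / 7 = 26.1339
β = Cov / Var(R_m) = 45.6069 / 26.1339 = 1.7451
E(R) = R_f + β × MRP = 4.86% + 1.7451 × 5.71% = 14.82%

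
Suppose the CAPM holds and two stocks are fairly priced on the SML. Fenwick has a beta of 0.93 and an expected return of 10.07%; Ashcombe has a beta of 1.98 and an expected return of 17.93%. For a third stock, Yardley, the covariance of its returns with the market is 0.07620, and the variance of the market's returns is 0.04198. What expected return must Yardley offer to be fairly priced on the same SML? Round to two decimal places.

MRP = (17.93% − 10.07%) / (1.98 − 0.93) = 7.4857%
R_f = 10.07% − 0.93 × 7.4857% = 3.1083%
β_Yardley = Cov / Var(R_m) = 0.07620 / 0.04198 = 1.8152
E(R_Yardley) = R_f + β × MRP = 3.1083% + 1.8152 × 7.4857% = 16.70%

16.70%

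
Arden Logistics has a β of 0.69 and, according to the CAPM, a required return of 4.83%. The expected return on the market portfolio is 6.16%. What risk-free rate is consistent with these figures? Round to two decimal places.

1.87%

E(R) = R_f + β(E(R_m) − R_f) = R_f(1 − β) + β·E(R_m)
4.83% = R_f × (1 − 0.69) + 0.69 × 6.16%
4.83% = R_f × 0.31 + 4.2504%
R_f = (4.83% − 4.2504%) / 0.31 = 1.87%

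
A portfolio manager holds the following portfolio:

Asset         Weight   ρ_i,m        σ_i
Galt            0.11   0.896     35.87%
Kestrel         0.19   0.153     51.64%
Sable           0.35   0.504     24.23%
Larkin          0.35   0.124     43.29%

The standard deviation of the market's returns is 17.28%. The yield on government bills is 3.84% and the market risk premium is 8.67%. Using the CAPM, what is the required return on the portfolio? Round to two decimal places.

β_Galt = 0.896 × 35.87% / 17.28% = 1.8599
β_Kestrel = 0.153 × 51.64% / 17.28% = 0.4572
β_Sable = 0.504 × 24.23% / 17.28% = 0.7067
β_Larkin = 0.124 × 43.29% / 17.28% = 0.3106
β_P = Σ w_i β_i = 0.11×1.8599 + 0.19×0.4572 + 0.35×0.7067 + 0.35×0.3106 = 0.6475
E(R_P) = R_f + β_P × MRP = 3.84% + 0.6475 × 8.67% = 9.45%

9.45%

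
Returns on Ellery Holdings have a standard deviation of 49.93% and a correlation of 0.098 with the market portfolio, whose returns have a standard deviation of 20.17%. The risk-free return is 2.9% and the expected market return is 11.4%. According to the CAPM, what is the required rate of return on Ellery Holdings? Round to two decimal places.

4.96%

β = ρ × σ_i / σ_m = 0.098 × 49.93% / 20.17% = 0.2426
MRP = 11.4% − 2.9% = 8.50%
E(R) = 2.9% + 0.2426 × 8.5% = 4.96%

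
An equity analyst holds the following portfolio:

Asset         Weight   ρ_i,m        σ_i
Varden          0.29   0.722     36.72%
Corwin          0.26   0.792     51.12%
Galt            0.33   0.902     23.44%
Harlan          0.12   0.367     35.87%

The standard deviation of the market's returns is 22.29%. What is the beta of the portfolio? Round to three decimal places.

β_Varden = 0.722 × 36.72% / 22.29% = 1.1894
β_Corwin = 0.792 × 51.12% / 22.29% = 1.8164
β_Galt = 0.902 × 23.44% / 22.29% = 0.9485
β_Harlan = 0.367 × 35.87% / 22.29% = 0.5906
β_P = Σ w_i β_i = 0.29×1.1894 + 0.26×1.8164 + 0.33×0.9485 + 0.12×0.5906 = 1.2011

1.201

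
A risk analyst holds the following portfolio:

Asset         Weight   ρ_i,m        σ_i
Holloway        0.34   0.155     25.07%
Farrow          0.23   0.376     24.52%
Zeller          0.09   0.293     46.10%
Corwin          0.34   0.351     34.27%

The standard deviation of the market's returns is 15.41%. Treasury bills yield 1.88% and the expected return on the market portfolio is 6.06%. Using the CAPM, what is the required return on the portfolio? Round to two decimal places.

4.25%

β_Holloway = 0.155 × 25.07% / 15.41% = 0.2522
β_Farrow = 0.376 × 24.52% / 15.41% = 0.5983
β_Zeller = 0.293 × 46.10% / 15.41% = 0.8765
β_Corwin = 0.351 × 34.27% / 15.41% = 0.7806
β_P = Σ w_i β_i = 0.34×0.2522 + 0.23×0.5983 + 0.09×0.8765 + 0.34×0.7806 = 0.5676
MRP = 6.06% − 1.88% = 4.18%
E(R_P) = R_f + β_P × MRP = 1.88% + 0.5676 × 4.18% = 4.25%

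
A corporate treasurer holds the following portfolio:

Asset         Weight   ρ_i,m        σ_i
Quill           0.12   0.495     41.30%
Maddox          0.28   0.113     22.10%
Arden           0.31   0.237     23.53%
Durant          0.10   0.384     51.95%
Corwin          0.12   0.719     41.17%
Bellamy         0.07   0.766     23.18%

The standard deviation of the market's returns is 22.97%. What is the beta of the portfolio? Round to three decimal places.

0.508

β_Quill = 0.495 × 41.30% / 22.97% = 0.8900
β_Maddox = 0.113 × 22.10% / 22.97% = 0.1087
β_Arden = 0.237 × 23.53% / 22.97% = 0.2428
β_Durant = 0.384 × 51.95% / 22.97% = 0.8685
β_Corwin = 0.719 × 41.17% / 22.97% = 1.2887
β_Bellamy = 0.766 × 23.18% / 22.97% = 0.7730
β_P = Σ w_i β_i = 0.12×0.8900 + 0.28×0.1087 + 0.31×0.2428 + 0.10×0.8685 + 0.12×1.2887 + 0.07×0.7730 = 0.5081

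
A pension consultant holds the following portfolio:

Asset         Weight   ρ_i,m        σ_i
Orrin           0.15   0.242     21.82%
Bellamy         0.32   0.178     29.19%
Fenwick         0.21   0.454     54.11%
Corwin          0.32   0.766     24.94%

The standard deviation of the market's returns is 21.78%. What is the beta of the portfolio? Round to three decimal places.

β_Orrin = 0.242 × 21.82% / 21.78% = 0.2424
β_Bellamy = 0.178 × 29.19% / 21.78% = 0.2386
β_Fenwick = 0.454 × 54.11% / 21.78% = 1.1279
β_Corwin = 0.766 × 24.94% / 21.78% = 0.8771
β_P = Σ w_i β_i = 0.15×0.2424 + 0.32×0.2386 + 0.21×1.1279 + 0.32×0.8771 = 0.6302

0.630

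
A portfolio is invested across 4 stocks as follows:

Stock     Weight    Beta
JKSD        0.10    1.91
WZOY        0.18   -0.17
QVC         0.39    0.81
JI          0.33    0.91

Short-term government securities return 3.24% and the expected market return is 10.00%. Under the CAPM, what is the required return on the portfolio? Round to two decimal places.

8.49%

β_P = Σ w_i β_i = 0.10×1.91 + 0.18×-0.17 + 0.39×0.81 + 0.33×0.91 = 0.7766
MRP = 10.00% − 3.24% = 6.76%
E(R_P) = R_f + β_P × MRP = 3.24% + 0.7766 × 6.76% = 8.49%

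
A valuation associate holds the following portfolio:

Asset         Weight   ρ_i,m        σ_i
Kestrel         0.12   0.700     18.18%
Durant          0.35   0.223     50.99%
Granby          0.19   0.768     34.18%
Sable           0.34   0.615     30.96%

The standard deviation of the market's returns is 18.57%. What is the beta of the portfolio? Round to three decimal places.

β_Kestrel = 0.700 × 18.18% / 18.57% = 0.6853
β_Durant = 0.223 × 50.99% / 18.57% = 0.6123
β_Granby = 0.768 × 34.18% / 18.57% = 1.4136
β_Sable = 0.615 × 30.96% / 18.57% = 1.0253
β_P = Σ w_i β_i = 0.12×0.6853 + 0.35×0.6123 + 0.19×1.4136 + 0.34×1.0253 = 0.9137

0.914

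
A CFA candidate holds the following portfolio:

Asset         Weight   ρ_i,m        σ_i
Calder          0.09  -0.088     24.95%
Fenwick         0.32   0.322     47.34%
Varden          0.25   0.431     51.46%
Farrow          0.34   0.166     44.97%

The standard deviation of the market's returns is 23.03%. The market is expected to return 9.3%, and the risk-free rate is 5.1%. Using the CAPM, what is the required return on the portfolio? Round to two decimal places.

β_Calder = -0.088 × 24.95% / 23.03% = -0.0953
β_Fenwick = 0.322 × 47.34% / 23.03% = 0.6619
β_Varden = 0.431 × 51.46% / 23.03% = 0.9631
β_Farrow = 0.166 × 44.97% / 23.03% = 0.3241
β_P = Σ w_i β_i = 0.09×-0.0953 + 0.32×0.6619 + 0.25×0.9631 + 0.34×0.3241 = 0.5542
MRP = 9.3% − 5.1% = 4.20%
E(R_P) = R_f + β_P × MRP = 5.1% + 0.5542 × 4.2% = 7.43%

7.43%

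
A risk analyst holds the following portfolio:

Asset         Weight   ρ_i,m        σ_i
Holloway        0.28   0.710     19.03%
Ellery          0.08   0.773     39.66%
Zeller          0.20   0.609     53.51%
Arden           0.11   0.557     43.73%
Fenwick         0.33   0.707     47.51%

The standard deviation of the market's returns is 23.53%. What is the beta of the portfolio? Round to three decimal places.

1.127

β_Holloway = 0.710 × 19.03% / 23.53% = 0.5742
β_Ellery = 0.773 × 39.66% / 23.53% = 1.3029
β_Zeller = 0.609 × 53.51% / 23.53% = 1.3849
β_Arden = 0.557 × 43.73% / 23.53% = 1.0352
β_Fenwick = 0.707 × 47.51% / 23.53% = 1.4275
β_P = Σ w_i β_i = 0.28×0.5742 + 0.08×1.3029 + 0.20×1.3849 + 0.11×1.0352 + 0.33×1.4275 = 1.1269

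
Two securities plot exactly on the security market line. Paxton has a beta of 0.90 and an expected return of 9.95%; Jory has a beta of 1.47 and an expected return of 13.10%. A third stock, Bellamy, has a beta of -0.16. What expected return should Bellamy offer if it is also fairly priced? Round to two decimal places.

4.09%

MRP (SML slope) = (13.10% − 9.95%) / (1.47 − 0.90) = 3.15% / 0.57 = 5.5263%
R_f (intercept) = 9.95% − 0.90 × 5.5263% = 4.9763%
E(R_Bellamy) = R_f + β × MRP = 4.9763% + -0.16 × 5.5263% = 4.09%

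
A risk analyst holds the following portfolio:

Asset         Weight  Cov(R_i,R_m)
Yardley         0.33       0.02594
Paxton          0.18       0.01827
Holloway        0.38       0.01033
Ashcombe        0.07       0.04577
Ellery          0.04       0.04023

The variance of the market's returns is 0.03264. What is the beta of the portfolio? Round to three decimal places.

0.631

β_Yardley = 0.02594 / 0.03264 = 0.7947
β_Paxton = 0.01827 / 0.03264 = 0.5597
β_Holloway = 0.01033 / 0.03264 = 0.3165
β_Ashcombe = 0.04577 / 0.03264 = 1.4023
β_Ellery = 0.04023 / 0.03264 = 1.2325
β_P = Σ w_i β_i = 0.33×0.7947 + 0.18×0.5597 + 0.38×0.3165 + 0.07×1.4023 + 0.04×1.2325 = 0.6307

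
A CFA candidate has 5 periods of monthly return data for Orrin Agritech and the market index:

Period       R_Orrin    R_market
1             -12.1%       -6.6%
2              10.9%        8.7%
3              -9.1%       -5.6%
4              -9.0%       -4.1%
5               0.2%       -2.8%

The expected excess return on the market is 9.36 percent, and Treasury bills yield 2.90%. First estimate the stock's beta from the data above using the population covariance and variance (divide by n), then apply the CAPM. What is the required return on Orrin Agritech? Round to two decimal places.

16.44%

Mean R_i = (-12.1 + 10.9 − 9.1 − 9.0 + 0.2) / 5 = -3.8200%
Mean R_m = (-6.6 + 8.7 − 5.6 − 4.1 − 2.8) / 5 = -2.0800%
Σ(R_i − R̄_i)(R_m − R̄_m) = 222.2620  ⇒  Cov = 222.2620 / 5 = 44.4524
Σ(R_m − R̄_m)² = 153.6280  ⇒  Var(R_m) = 153.6280 / 5 = 30.7256
β = Cov / Var(R_m) = 44.4524 / 30.7256 = 1.4468
E(R) = R_f + β × MRP = 2.90% + 1.4468 × 9.36% = 16.44%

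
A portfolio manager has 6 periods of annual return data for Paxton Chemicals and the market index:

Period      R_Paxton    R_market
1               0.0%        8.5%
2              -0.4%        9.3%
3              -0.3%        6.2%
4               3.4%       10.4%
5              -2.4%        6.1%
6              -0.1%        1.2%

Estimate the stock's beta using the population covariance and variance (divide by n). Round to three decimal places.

0.252

Mean R_i = (0.0 − 0.4 − 0.3 + 3.4 − 2.4 − 0.1) / 6 = 0.0333%
Mean R_m = (8.5 + 9.3 + 6.2 + 10.4 + 6.1 + 1.2) / 6 = 6.9500%
Σ(R_i − R̄_i)(R_m − R̄_m) = 13.6300  ⇒  Cov = 13.6300 / 6 = 2.2717
Σ(R_m − R̄_m)² = 54.1750  ⇒  Var(R_m) = 54.1750 / 6 = 9.0292
β = Cov / Var(R_m) = 2.2717 / 9.0292 = 0.2516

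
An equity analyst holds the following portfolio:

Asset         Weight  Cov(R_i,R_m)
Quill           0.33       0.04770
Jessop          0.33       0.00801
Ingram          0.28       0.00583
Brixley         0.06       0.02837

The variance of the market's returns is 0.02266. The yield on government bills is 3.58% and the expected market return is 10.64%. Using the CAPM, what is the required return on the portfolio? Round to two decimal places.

β_Quill = 0.04770 / 0.02266 = 2.1050
β_Jessop = 0.00801 / 0.02266 = 0.3535
β_Ingram = 0.00583 / 0.02266 = 0.2573
β_Brixley = 0.02837 / 0.02266 = 1.2520
β_P = Σ w_i β_i = 0.33×2.1050 + 0.33×0.3535 + 0.28×0.2573 + 0.06×1.2520 = 0.9585
MRP = 10.64% − 3.58% = 7.06%
E(R_P) = R_f + β_P × MRP = 3.58% + 0.9585 × 7.06% = 10.35%

10.35%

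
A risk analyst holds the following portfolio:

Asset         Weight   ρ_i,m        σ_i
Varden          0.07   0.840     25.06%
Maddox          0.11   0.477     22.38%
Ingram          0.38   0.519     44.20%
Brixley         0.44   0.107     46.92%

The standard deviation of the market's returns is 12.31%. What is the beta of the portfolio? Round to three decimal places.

1.103

β_Varden = 0.840 × 25.06% / 12.31% = 1.7100
β_Maddox = 0.477 × 22.38% / 12.31% = 0.8672
β_Ingram = 0.519 × 44.20% / 12.31% = 1.8635
β_Brixley = 0.107 × 46.92% / 12.31% = 0.4078
β_P = Σ w_i β_i = 0.07×1.7100 + 0.11×0.8672 + 0.38×1.8635 + 0.44×0.4078 = 1.1027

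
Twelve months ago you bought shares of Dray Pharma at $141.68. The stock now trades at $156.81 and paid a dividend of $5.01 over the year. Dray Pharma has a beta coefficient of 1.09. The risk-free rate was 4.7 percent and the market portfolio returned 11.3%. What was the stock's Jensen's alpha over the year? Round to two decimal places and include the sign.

+2.32%

Realised HPR = (P1 + D1 − P0) / P0 = (156.81 + 5.01 − 141.68) / 141.68 = 20.14 / 141.68 = 14.2151%
MRP = 11.3% − 4.7% = 6.60%
CAPM required = R_f + β·MRP = 4.7% + 1.09 × 6.6% = 11.8940%
α = realised − required = 14.2151% − 11.8940% = +2.32%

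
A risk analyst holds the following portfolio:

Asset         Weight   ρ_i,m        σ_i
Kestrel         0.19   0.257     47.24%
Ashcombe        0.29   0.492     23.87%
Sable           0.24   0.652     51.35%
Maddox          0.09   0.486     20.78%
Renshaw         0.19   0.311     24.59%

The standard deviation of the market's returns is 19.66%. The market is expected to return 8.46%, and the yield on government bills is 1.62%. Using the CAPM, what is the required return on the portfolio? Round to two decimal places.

7.22%

β_Kestrel = 0.257 × 47.24% / 19.66% = 0.6175
β_Ashcombe = 0.492 × 23.87% / 19.66% = 0.5974
β_Sable = 0.652 × 51.35% / 19.66% = 1.7030
β_Maddox = 0.486 × 20.78% / 19.66% = 0.5137
β_Renshaw = 0.311 × 24.59% / 19.66% = 0.3890
β_P = Σ w_i β_i = 0.19×0.6175 + 0.29×0.5974 + 0.24×1.7030 + 0.09×0.5137 + 0.19×0.3890 = 0.8194
MRP = 8.46% − 1.62% = 6.84%
E(R_P) = R_f + β_P × MRP = 1.62% + 0.8194 × 6.84% = 7.22%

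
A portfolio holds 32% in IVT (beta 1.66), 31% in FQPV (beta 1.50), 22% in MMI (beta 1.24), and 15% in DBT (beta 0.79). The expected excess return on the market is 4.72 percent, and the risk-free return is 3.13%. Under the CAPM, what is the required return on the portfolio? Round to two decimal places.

β_P = Σ w_i β_i = 0.32×1.66 + 0.31×1.50 + 0.22×1.24 + 0.15×0.79 = 1.3875
E(R_P) = R_f + β_P × MRP = 3.13% + 1.3875 × 4.72% = 9.68%

9.68%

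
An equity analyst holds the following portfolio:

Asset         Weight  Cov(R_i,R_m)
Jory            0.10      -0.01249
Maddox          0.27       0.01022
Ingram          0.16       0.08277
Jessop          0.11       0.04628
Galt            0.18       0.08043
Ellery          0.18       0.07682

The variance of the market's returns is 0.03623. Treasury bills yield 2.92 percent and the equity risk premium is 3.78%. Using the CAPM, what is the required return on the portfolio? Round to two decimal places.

β_Jory = -0.01249 / 0.03623 = -0.3447
β_Maddox = 0.01022 / 0.03623 = 0.2821
β_Ingram = 0.08277 / 0.03623 = 2.2846
β_Jessop = 0.04628 / 0.03623 = 1.2774
β_Galt = 0.08043 / 0.03623 = 2.2200
β_Ellery = 0.07682 / 0.03623 = 2.1203
β_P = Σ w_i β_i = 0.10×-0.3447 + 0.27×0.2821 + 0.16×2.2846 + 0.11×1.2774 + 0.18×2.2200 + 0.18×2.1203 = 1.3290
E(R_P) = R_f + β_P × MRP = 2.92% + 1.3290 × 3.78% = 7.94%

7.94%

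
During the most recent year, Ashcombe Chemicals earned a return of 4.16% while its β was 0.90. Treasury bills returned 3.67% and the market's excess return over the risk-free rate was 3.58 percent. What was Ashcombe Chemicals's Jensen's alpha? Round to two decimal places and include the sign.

-2.73%

CAPM benchmark = R_f + β(R_m − R_f) = 3.67% + 0.90 × 3.58% = 6.8920%
α = actual − benchmark = 4.16% − 6.8920% = -2.73%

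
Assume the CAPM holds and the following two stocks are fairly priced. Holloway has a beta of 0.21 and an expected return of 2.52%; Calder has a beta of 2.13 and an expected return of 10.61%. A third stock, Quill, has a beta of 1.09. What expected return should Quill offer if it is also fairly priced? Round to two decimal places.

MRP (SML slope) = (10.61% − 2.52%) / (2.13 − 0.21) = 8.09% / 1.92 = 4.2135%
R_f (intercept) = 2.52% − 0.21 × 4.2135% = 1.6352%
E(R_Quill) = R_f + β × MRP = 1.6352% + 1.09 × 4.2135% = 6.23%

6.23%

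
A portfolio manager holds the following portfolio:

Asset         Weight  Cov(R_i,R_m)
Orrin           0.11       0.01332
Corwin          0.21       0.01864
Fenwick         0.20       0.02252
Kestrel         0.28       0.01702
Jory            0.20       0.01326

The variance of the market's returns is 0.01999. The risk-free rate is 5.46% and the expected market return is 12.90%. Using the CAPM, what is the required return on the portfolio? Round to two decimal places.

11.90%

β_Orrin = 0.01332 / 0.01999 = 0.6663
β_Corwin = 0.01864 / 0.01999 = 0.9325
β_Fenwick = 0.02252 / 0.01999 = 1.1266
β_Kestrel = 0.01702 / 0.01999 = 0.8514
β_Jory = 0.01326 / 0.01999 = 0.6633
β_P = Σ w_i β_i = 0.11×0.6663 + 0.21×0.9325 + 0.20×1.1266 + 0.28×0.8514 + 0.20×0.6633 = 0.8655
MRP = 12.90% − 5.46% = 7.44%
E(R_P) = R_f + β_P × MRP = 5.46% + 0.8655 × 7.44% = 11.90%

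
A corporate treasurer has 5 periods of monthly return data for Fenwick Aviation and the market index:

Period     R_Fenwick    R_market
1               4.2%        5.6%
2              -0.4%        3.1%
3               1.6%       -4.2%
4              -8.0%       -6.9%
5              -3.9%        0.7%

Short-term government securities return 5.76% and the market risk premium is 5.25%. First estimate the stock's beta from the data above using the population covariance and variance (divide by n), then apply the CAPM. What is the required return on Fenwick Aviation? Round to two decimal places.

9.02%

Mean R_i = (4.2 − 0.4 + 1.6 − 8.0 − 3.9) / 5 = -1.3000%
Mean R_m = (5.6 + 3.1 − 4.2 − 6.9 + 0.7) / 5 = -0.3400%
Σ(R_i − R̄_i)(R_m − R̄_m) = 65.8200  ⇒  Cov = 65.8200 / 5 = 13.1640
Σ(R_m − R̄_m)² = 106.1320  ⇒  Var(R_m) = 106.1320 / 5 = 21.2264
β = Cov / Var(R_m) = 13.1640 / 21.2264 = 0.6202
E(R) = R_f + β × MRP = 5.76% + 0.6202 × 5.25% = 9.02%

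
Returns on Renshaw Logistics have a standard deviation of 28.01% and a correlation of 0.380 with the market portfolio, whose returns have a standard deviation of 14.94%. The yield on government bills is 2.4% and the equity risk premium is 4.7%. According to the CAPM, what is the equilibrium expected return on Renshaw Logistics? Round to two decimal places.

5.75%

β = ρ × σ_i / σ_m = 0.380 × 28.01% / 14.94% = 0.7124
E(R) = 2.4% + 0.7124 × 4.7% = 5.75%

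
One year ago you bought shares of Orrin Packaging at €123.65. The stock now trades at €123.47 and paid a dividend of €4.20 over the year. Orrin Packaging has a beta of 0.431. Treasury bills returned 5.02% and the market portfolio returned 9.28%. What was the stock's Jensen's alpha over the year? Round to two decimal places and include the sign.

-3.60%

Realised HPR = (P1 + D1 − P0) / P0 = (123.47 + 4.20 − 123.65) / 123.65 = 4.02 / 123.65 = 3.2511%
MRP = 9.28% − 5.02% = 4.26%
CAPM required = R_f + β·MRP = 5.02% + 0.431 × 4.26% = 6.85606%
α = realised − required = 3.2511% − 6.85606% = -3.60%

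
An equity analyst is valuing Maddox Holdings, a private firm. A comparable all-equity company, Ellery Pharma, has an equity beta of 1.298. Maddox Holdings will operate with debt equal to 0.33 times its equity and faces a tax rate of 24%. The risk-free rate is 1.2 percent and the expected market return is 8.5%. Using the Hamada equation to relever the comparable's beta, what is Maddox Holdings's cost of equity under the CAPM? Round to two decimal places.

13.05%

β_L = β_U × [1 + (1 − t)(D/E)] = 1.298 × [1 + (1 − 0.24) × 0.33]
    = 1.298 × [1 + 0.76 × 0.33] = 1.298 × 1.2508 = 1.6235
MRP = 8.5% − 1.2% = 7.30%
E(R) = R_f + β_L × MRP = 1.2% + 1.6235 × 7.3% = 13.05%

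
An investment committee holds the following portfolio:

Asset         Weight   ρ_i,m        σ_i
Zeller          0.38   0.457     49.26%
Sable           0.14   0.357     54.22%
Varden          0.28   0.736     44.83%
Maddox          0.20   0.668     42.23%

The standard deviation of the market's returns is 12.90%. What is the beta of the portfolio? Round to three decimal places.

β_Zeller = 0.457 × 49.26% / 12.90% = 1.7451
β_Sable = 0.357 × 54.22% / 12.90% = 1.5005
β_Varden = 0.736 × 44.83% / 12.90% = 2.5577
β_Maddox = 0.668 × 42.23% / 12.90% = 2.1868
β_P = Σ w_i β_i = 0.38×1.7451 + 0.14×1.5005 + 0.28×2.5577 + 0.20×2.1868 = 2.0267

2.027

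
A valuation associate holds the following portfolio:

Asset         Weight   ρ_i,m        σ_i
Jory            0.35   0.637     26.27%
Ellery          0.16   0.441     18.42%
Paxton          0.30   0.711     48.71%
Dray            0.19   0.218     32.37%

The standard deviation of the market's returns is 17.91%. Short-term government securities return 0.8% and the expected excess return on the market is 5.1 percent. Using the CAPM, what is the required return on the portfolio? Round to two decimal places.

6.18%

β_Jory = 0.637 × 26.27% / 17.91% = 0.9343
β_Ellery = 0.441 × 18.42% / 17.91% = 0.4536
β_Paxton = 0.711 × 48.71% / 17.91% = 1.9337
β_Dray = 0.218 × 32.37% / 17.91% = 0.3940
β_P = Σ w_i β_i = 0.35×0.9343 + 0.16×0.4536 + 0.30×1.9337 + 0.19×0.3940 = 1.0546
E(R_P) = R_f + β_P × MRP = 0.8% + 1.0546 × 5.1% = 6.18%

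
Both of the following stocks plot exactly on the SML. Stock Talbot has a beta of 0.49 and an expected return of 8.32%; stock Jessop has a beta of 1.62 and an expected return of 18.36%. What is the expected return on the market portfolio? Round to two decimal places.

Both satisfy E(R) = R_f + β·MRP, so the slope of the SML is
MRP = (18.36% − 8.32%) / (1.62 − 0.49) = 10.04% / 1.13 = 8.8850%
R_f = E(R_Talbot) − β_Talbot·MRP = 8.32% − 0.49 × 8.8850% = 3.9664%
E(R_m) = R_f + MRP = 3.9664% + 8.8850% = 12.85%

12.85%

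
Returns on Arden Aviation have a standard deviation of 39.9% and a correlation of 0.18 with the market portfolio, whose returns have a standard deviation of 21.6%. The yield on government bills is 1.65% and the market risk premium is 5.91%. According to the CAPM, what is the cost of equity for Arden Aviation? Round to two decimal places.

β = ρ × σ_i / σ_m = 0.18 × 39.9% / 21.6% = 0.3325
E(R) = 1.65% + 0.3325 × 5.91% = 3.62%

3.62%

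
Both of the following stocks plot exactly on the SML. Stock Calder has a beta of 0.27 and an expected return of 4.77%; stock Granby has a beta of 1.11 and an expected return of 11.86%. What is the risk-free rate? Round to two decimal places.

Both satisfy E(R) = R_f + β·MRP, so the slope of the SML is
MRP = (11.86% − 4.77%) / (1.11 − 0.27) = 7.09% / 0.84 = 8.4405%
R_f = E(R_Calder) − β_Calder·MRP = 4.77% − 0.27 × 8.4405% = 2.4911%

2.49%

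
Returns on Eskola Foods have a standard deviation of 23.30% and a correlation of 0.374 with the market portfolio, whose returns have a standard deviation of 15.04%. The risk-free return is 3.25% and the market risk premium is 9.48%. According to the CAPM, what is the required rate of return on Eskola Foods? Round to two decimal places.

8.74%

β = ρ × σ_i / σ_m = 0.374 × 23.30% / 15.04% = 0.5794
E(R) = 3.25% + 0.5794 × 9.48% = 8.74%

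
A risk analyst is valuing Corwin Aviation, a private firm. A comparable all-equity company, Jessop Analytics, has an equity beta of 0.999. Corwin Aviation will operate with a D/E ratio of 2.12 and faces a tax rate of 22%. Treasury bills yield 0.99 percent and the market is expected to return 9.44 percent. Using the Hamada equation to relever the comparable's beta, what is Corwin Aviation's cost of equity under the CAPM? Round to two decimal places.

β_L = β_U × [1 + (1 − t)(D/E)] = 0.999 × [1 + (1 − 0.22) × 2.12]
    = 0.999 × [1 + 0.78 × 2.12] = 0.999 × 2.6536 = 2.6509
MRP = 9.44% − 0.99% = 8.45%
E(R) = R_f + β_L × MRP = 0.99% + 2.6509 × 8.45% = 23.39%

23.39%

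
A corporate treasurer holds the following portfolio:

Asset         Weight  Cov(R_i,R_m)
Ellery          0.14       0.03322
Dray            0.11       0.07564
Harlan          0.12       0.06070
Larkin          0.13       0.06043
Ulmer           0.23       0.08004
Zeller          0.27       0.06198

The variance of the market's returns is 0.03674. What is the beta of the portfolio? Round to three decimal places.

β_Ellery = 0.03322 / 0.03674 = 0.9042
β_Dray = 0.07564 / 0.03674 = 2.0588
β_Harlan = 0.06070 / 0.03674 = 1.6522
β_Larkin = 0.06043 / 0.03674 = 1.6448
β_Ulmer = 0.08004 / 0.03674 = 2.1786
β_Zeller = 0.06198 / 0.03674 = 1.6870
β_P = Σ w_i β_i = 0.14×0.9042 + 0.11×2.0588 + 0.12×1.6522 + 0.13×1.6448 + 0.23×2.1786 + 0.27×1.6870 = 1.7217

1.722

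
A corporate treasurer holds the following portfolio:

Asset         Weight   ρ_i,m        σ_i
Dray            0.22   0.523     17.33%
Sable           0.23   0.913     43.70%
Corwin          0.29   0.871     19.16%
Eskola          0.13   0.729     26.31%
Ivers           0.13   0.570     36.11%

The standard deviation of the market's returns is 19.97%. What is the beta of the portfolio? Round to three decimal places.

β_Dray = 0.523 × 17.33% / 19.97% = 0.4539
β_Sable = 0.913 × 43.70% / 19.97% = 1.9979
β_Corwin = 0.871 × 19.16% / 19.97% = 0.8357
β_Eskola = 0.729 × 26.31% / 19.97% = 0.9604
β_Ivers = 0.570 × 36.11% / 19.97% = 1.0307
β_P = Σ w_i β_i = 0.22×0.4539 + 0.23×1.9979 + 0.29×0.8357 + 0.13×0.9604 + 0.13×1.0307 = 1.0606

1.061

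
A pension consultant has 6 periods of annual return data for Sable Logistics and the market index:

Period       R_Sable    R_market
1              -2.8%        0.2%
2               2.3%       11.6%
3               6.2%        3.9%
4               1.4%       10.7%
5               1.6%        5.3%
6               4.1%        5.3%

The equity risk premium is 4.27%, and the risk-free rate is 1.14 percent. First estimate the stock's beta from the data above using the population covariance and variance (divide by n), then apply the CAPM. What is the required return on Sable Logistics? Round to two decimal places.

Mean R_i = (-2.8 + 2.3 + 6.2 + 1.4 + 1.6 + 4.1) / 6 = 2.1333%
Mean R_m = (0.2 + 11.6 + 3.9 + 10.7 + 5.3 + 5.3) / 6 = 6.1667%
Σ(R_i − R̄_i)(R_m − R̄_m) = 16.5567  ⇒  Cov = 16.5567 / 6 = 2.7595
Σ(R_m − R̄_m)² = 92.3133  ⇒  Var(R_m) = 92.3133 / 6 = 15.3856
β = Cov / Var(R_m) = 2.7595 / 15.3856 = 0.1794
E(R) = R_f + β × MRP = 1.14% + 0.1794 × 4.27% = 1.91%

1.91%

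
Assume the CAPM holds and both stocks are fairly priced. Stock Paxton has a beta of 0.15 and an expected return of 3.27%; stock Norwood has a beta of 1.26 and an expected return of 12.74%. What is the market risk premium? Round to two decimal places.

Both satisfy E(R) = R_f + β·MRP, so the slope of the SML is
MRP = (12.74% − 3.27%) / (1.26 − 0.15) = 9.47% / 1.11 = 8.5315%

8.53%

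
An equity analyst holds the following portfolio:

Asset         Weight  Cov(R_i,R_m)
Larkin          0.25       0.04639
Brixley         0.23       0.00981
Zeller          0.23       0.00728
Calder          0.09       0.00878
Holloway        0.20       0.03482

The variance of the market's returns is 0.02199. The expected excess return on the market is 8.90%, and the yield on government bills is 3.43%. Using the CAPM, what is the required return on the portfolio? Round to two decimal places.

β_Larkin = 0.04639 / 0.02199 = 2.1096
β_Brixley = 0.00981 / 0.02199 = 0.4461
β_Zeller = 0.00728 / 0.02199 = 0.3311
β_Calder = 0.00878 / 0.02199 = 0.3993
β_Holloway = 0.03482 / 0.02199 = 1.5834
β_P = Σ w_i β_i = 0.25×2.1096 + 0.23×0.4461 + 0.23×0.3311 + 0.09×0.3993 + 0.20×1.5834 = 1.0588
E(R_P) = R_f + β_P × MRP = 3.43% + 1.0588 × 8.90% = 12.85%

12.85%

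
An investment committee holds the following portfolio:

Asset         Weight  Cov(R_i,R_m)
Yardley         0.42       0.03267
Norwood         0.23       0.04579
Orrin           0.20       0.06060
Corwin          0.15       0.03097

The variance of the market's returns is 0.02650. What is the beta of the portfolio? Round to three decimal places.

1.548

β_Yardley = 0.03267 / 0.02650 = 1.2328
β_Norwood = 0.04579 / 0.02650 = 1.7279
β_Orrin = 0.06060 / 0.02650 = 2.2868
β_Corwin = 0.03097 / 0.02650 = 1.1687
β_P = Σ w_i β_i = 0.42×1.2328 + 0.23×1.7279 + 0.20×2.2868 + 0.15×1.1687 = 1.5479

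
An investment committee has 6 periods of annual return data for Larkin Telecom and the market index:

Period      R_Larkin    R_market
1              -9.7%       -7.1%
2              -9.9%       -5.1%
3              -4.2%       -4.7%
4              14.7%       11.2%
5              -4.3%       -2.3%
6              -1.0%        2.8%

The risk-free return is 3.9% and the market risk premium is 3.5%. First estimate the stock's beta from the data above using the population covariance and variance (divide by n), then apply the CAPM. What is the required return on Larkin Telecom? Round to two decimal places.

8.39%

Mean R_i = (-9.7 − 9.9 − 4.2 + 14.7 − 4.3 − 1.0) / 6 = -2.4000%
Mean R_m = (-7.1 − 5.1 − 4.7 + 11.2 − 2.3 + 2.8) / 6 = -0.8667%
Σ(R_i − R̄_i)(R_m − R̄_m) = 298.3500  ⇒  Cov = 298.3500 / 6 = 49.7250
Σ(R_m − R̄_m)² = 232.5733  ⇒  Var(R_m) = 232.5733 / 6 = 38.7622
β = Cov / Var(R_m) = 49.7250 / 38.7622 = 1.2828
E(R) = R_f + β × MRP = 3.9% + 1.2828 × 3.5% = 8.39%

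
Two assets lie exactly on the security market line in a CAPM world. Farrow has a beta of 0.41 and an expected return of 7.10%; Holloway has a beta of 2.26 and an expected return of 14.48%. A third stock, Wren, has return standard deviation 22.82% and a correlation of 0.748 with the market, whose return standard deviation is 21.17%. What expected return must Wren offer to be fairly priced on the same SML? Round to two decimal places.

MRP = (14.48% − 7.10%) / (2.26 − 0.41) = 3.9892%
R_f = 7.10% − 0.41 × 3.9892% = 5.4644%
β_Wren = ρ·σ_i/σ_m = 0.748 × 22.82 / 21.17 = 0.8063
E(R_Wren) = R_f + β × MRP = 5.4644% + 0.8063 × 3.9892% = 8.68%

8.68%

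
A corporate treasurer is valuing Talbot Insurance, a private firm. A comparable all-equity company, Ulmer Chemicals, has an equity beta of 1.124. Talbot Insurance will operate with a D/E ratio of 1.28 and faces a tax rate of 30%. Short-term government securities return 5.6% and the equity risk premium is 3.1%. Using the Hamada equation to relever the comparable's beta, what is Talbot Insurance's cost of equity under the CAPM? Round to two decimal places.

β_L = β_U × [1 + (1 − t)(D/E)] = 1.124 × [1 + (1 − 0.30) × 1.28]
    = 1.124 × [1 + 0.70 × 1.28] = 1.124 × 1.8960 = 2.1311
E(R) = R_f + β_L × MRP = 5.6% + 2.1311 × 3.1% = 12.21%

12.21%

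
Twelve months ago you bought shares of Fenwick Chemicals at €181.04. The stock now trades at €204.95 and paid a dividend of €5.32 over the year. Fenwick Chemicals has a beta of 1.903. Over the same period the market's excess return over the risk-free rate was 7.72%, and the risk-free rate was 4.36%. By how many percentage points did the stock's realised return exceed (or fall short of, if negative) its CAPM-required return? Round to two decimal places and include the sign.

Realised HPR = (P1 + D1 − P0) / P0 = (204.95 + 5.32 − 181.04) / 181.04 = 29.23 / 181.04 = 16.1456%
CAPM required = R_f + β·MRP = 4.36% + 1.903 × 7.72% = 19.05116%
α = realised − required = 16.1456% − 19.05116% = -2.91%

-2.91%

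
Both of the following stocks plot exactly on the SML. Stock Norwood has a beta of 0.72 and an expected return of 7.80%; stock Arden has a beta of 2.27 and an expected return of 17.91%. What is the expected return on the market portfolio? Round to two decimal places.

Both satisfy E(R) = R_f + β·MRP, so the slope of the SML is
MRP = (17.91% − 7.80%) / (2.27 − 0.72) = 10.11% / 1.55 = 6.5226%
R_f = E(R_Norwood) − β_Norwood·MRP = 7.80% − 0.72 × 6.5226% = 3.1037%
E(R_m) = R_f + MRP = 3.1037% + 6.5226% = 9.63%

9.63%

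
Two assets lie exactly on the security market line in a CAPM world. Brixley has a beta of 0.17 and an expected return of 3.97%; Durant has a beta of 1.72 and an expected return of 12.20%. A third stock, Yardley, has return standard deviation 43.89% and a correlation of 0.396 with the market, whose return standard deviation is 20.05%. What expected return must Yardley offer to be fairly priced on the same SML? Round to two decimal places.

MRP = (12.20% − 3.97%) / (1.72 − 0.17) = 5.3097%
R_f = 3.97% − 0.17 × 5.3097% = 3.0674%
β_Yardley = ρ·σ_i/σ_m = 0.396 × 43.89 / 20.05 = 0.8669
E(R_Yardley) = R_f + β × MRP = 3.0674% + 0.8669 × 5.3097% = 7.67%

7.67%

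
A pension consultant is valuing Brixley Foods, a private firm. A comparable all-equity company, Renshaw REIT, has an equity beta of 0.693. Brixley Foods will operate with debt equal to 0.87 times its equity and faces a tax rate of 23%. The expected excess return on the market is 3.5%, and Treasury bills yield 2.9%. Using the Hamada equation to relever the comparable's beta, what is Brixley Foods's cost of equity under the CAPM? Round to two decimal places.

β_L = β_U × [1 + (1 − t)(D/E)] = 0.693 × [1 + (1 − 0.23) × 0.87]
    = 0.693 × [1 + 0.77 × 0.87] = 0.693 × 1.6699 = 1.1572
E(R) = R_f + β_L × MRP = 2.9% + 1.1572 × 3.5% = 6.95%

6.95%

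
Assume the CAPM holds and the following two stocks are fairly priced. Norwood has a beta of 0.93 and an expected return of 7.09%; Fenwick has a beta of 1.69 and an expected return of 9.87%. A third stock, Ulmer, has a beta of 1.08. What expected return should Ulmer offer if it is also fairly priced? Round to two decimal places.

7.64%

MRP (SML slope) = (9.87% − 7.09%) / (1.69 − 0.93) = 2.78% / 0.76 = 3.6579%
R_f (intercept) = 7.09% − 0.93 × 3.6579% = 3.6882%
E(R_Ulmer) = R_f + β × MRP = 3.6882% + 1.08 × 3.6579% = 7.64%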